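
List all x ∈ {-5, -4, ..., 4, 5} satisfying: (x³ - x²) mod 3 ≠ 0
Holds for: {-4, -1, 2, 5}
Fails for: {-5, -3, -2, 0, 1, 3, 4}

Answer: {-4, -1, 2, 5}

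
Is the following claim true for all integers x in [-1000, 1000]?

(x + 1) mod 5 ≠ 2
The claim fails at x = 1:
x = 1: LHS = (1 + 1) mod 5 = 2 mod 5 = 2; 2 ≠ 2 — FAILS

Because a single integer refutes it, the statement is false.

Answer: False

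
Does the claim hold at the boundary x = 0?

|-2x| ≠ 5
x = 0: LHS = |-2·0| = |0| = 0; 0 ≠ 5 — holds

The relation is satisfied at x = 0.

Answer: Yes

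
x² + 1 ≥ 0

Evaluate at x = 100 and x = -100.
x = 100: LHS = 100² + 1 = 10001; 10001 ≥ 0 — holds
x = -100: LHS = (-100)² + 1 = 10001; 10001 ≥ 0 — holds

Answer: Yes, holds for both x = 100 and x = -100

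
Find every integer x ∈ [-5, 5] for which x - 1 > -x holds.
Holds for: {1, 2, 3, 4, 5}
Fails for: {-5, -4, -3, -2, -1, 0}

Answer: {1, 2, 3, 4, 5}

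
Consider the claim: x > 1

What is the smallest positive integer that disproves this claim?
Testing positive integers:
x = 1: 1 > 1 — FAILS  ← smallest positive counterexample

Answer: x = 1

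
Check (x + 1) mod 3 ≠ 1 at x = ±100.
x = 100: LHS = (100 + 1) mod 3 = 101 mod 3 = 2; 2 ≠ 1 — holds
x = -100: LHS = ((-100) + 1) mod 3 = (-99) mod 3 = 0; 0 ≠ 1 — holds

Answer: Yes, holds for both x = 100 and x = -100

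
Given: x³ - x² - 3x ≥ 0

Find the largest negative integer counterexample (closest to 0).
Testing negative integers from -1 downward:
x = -1: LHS = (-1)³ - (-1)² - 3·(-1) = 1; 1 ≥ 0 — holds
x = -2: LHS = (-2)³ - (-2)² - 3·(-2) = -6; -6 ≥ 0 — FAILS  ← closest negative counterexample to 0

Answer: x = -2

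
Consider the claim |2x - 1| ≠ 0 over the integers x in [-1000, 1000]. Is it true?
Over all integers in [-1000, 1000], LHS − RHS is always positive; it is smallest at x = 0, where it equals 1:
x = 0: LHS = |2·0 - 1| = |-1| = 1; 1 ≠ 0 — holds
At the ends of the range:
x = -1000: LHS = |2·(-1000) - 1| = |-2001| = 2001; 2001 ≠ 0 — holds
x = 1000: LHS = |2·1000 - 1| = |1999| = 1999; 1999 ≠ 0 — holds
Hence LHS − RHS is never 0, i.e. the two sides are never equal, so the relation holds for every integer in [-1000, 1000].

No counterexample exists.

Answer: True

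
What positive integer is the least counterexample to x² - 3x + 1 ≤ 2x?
Testing positive integers:
x = 1: LHS = 1² - 3·1 + 1 = -1, RHS = 2·1 = 2; -1 ≤ 2 — holds
x = 2: LHS = 2² - 3·2 + 1 = -1, RHS = 2·2 = 4; -1 ≤ 4 — holds
x = 3: LHS = 3² - 3·3 + 1 = 1, RHS = 2·3 = 6; 1 ≤ 6 — holds
x = 4: LHS = 4² - 3·4 + 1 = 5, RHS = 2·4 = 8; 5 ≤ 8 — holds
x = 5: LHS = 5² - 3·5 + 1 = 11, RHS = 2·5 = 10; 11 ≤ 10 — FAILS  ← smallest positive counterexample

Answer: x = 5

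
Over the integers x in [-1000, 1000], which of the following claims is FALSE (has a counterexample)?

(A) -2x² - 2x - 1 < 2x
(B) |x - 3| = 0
(A) x = -1: LHS = -2·(-1)² - 2·(-1) - 1 = -1, RHS = 2·(-1) = -2; -1 < -2 — FAILS
(B) x = 0: LHS = |0 - 3| = |-3| = 3; 3 = 0 — FAILS

Answer: Both A and B are false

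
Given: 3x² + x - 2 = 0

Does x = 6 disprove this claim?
Substitute x = 6 into the relation:
x = 6: LHS = 3·6² + 6 - 2 = 112; 112 = 0 — FAILS

Since the claim fails at x = 6, this value is a counterexample.

Answer: Yes, x = 6 is a counterexample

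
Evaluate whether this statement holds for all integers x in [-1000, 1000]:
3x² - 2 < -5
The claim fails at x = 0:
x = 0: LHS = 3·0² - 2 = -2; -2 < -5 — FAILS

Because a single integer refutes it, the statement is false.

Answer: False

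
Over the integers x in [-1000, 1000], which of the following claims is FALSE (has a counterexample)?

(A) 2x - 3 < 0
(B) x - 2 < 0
(A) x = 2: LHS = 2·2 - 3 = 1; 1 < 0 — FAILS
(B) x = 2: LHS = 2 - 2 = 0; 0 < 0 — FAILS

Answer: Both A and B are false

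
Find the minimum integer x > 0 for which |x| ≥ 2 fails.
Testing positive integers:
x = 1: LHS = |1| = 1; 1 ≥ 2 — FAILS  ← smallest positive counterexample

Answer: x = 1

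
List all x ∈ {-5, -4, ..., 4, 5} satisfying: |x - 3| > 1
Holds for: {-5, -4, -3, -2, -1, 0, 1, 5}
Fails for: {2, 3, 4}

Answer: {-5, -4, -3, -2, -1, 0, 1, 5}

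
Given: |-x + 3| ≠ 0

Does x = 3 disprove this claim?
Substitute x = 3 into the relation:
x = 3: LHS = |-3 + 3| = |0| = 0; 0 ≠ 0 — FAILS

Since the claim fails at x = 3, this value is a counterexample.

Answer: Yes, x = 3 is a counterexample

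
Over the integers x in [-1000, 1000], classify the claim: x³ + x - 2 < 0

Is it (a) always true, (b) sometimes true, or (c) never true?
Holds at x = 0: LHS = 0³ + 0 - 2 = -2; -2 < 0 — holds
Fails at x = 1: LHS = 1³ + 1 - 2 = 0; 0 < 0 — FAILS
It is satisfied by some integers in the range but not all.

Answer: Sometimes true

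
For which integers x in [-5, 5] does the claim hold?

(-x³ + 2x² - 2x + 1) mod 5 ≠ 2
Holds for: {-5, -4, -2, -1, 0, 1, 3, 4, 5}
Fails for: {-3, 2}

Answer: {-5, -4, -2, -1, 0, 1, 3, 4, 5}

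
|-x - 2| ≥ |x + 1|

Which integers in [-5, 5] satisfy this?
Holds for: {-1, 0, 1, 2, 3, 4, 5}
Fails for: {-5, -4, -3, -2}

Answer: {-1, 0, 1, 2, 3, 4, 5}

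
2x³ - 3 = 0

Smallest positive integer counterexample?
Testing positive integers:
x = 1: LHS = 2·1³ - 3 = -1; -1 = 0 — FAILS  ← smallest positive counterexample

Answer: x = 1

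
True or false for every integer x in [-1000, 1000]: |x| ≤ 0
The claim fails at x = 1:
x = 1: LHS = |1| = 1; 1 ≤ 0 — FAILS

Because a single integer refutes it, the statement is false.

Answer: False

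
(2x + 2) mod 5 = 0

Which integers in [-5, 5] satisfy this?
Holds for: {-1, 4}
Fails for: {-5, -4, -3, -2, 0, 1, 2, 3, 5}

Answer: {-1, 4}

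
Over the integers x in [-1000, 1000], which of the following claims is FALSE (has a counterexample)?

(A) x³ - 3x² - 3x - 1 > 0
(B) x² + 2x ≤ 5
(A) x = 0: LHS = 0³ - 3·0² - 3·0 - 1 = -1; -1 > 0 — FAILS
(B) x = 2: LHS = 2² + 2·2 = 8; 8 ≤ 5 — FAILS

Answer: Both A and B are false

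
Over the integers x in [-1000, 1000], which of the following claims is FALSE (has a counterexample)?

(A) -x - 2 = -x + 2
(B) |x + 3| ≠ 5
(A) x = 0: LHS = -0 - 2 = -2, RHS = -0 + 2 = 2; -2 = 2 — FAILS
(B) x = 2: LHS = |2 + 3| = |5| = 5; 5 ≠ 5 — FAILS

Answer: Both A and B are false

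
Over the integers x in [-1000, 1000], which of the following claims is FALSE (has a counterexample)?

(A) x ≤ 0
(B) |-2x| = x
(A) x = 1: 1 ≤ 0 — FAILS
(B) x = 1: LHS = |-2·1| = |-2| = 2; 2 = 1 — FAILS

Answer: Both A and B are false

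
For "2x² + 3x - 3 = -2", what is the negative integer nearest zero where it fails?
Testing negative integers from -1 downward:
x = -1: LHS = 2·(-1)² + 3·(-1) - 3 = -4; -4 = -2 — FAILS  ← closest negative counterexample to 0

Answer: x = -1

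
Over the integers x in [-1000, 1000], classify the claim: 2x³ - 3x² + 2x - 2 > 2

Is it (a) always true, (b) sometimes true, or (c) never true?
Holds at x = 2: LHS = 2·2³ - 3·2² + 2·2 - 2 = 6; 6 > 2 — holds
Fails at x = 0: LHS = 2·0³ - 3·0² + 2·0 - 2 = -2; -2 > 2 — FAILS
It is satisfied by some integers in the range but not all.

Answer: Sometimes true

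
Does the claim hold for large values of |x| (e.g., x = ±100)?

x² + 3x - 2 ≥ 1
x = 100: LHS = 100² + 3·100 - 2 = 10298; 10298 ≥ 1 — holds
x = -100: LHS = (-100)² + 3·(-100) - 2 = 9698; 9698 ≥ 1 — holds

Answer: Yes, holds for both x = 100 and x = -100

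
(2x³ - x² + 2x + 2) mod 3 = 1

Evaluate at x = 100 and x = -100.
x = 100: LHS = (2·100³ - 100² + 2·100 + 2) mod 3 = 1990202 mod 3 = 2; 2 = 1 — FAILS
x = -100: LHS = (2·(-100)³ - (-100)² + 2·(-100) + 2) mod 3 = (-2010198) mod 3 = 0; 0 = 1 — FAILS

Answer: No, fails for both x = 100 and x = -100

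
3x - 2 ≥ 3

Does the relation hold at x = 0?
x = 0: LHS = 3·0 - 2 = -2; -2 ≥ 3 — FAILS

The relation fails at x = 0, so x = 0 is a counterexample.

Answer: No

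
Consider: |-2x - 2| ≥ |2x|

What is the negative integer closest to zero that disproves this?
Testing negative integers from -1 downward:
x = -1: LHS = |-2·(-1) - 2| = |0| = 0, RHS = |2·(-1)| = |-2| = 2; 0 ≥ 2 — FAILS  ← closest negative counterexample to 0

Answer: x = -1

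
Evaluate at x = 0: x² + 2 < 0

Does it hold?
x = 0: LHS = 0² + 2 = 2; 2 < 0 — FAILS

The relation fails at x = 0, so x = 0 is a counterexample.

Answer: No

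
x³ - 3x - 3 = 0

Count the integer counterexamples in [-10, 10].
Counterexamples in [-10, 10]: {-10, -9, -8, -7, -6, -5, -4, -3, -2, -1, 0, 1, 2, 3, 4, 5, 6, 7, 8, 9, 10}.

Counting them gives 21 values.

Answer: 21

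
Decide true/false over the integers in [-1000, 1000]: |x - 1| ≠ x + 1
The claim fails at x = 0:
x = 0: LHS = |0 - 1| = |-1| = 1, RHS = 0 + 1 = 1; 1 ≠ 1 — FAILS

Because a single integer refutes it, the statement is false.

Answer: False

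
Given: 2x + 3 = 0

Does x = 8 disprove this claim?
Substitute x = 8 into the relation:
x = 8: LHS = 2·8 + 3 = 19; 19 = 0 — FAILS

Since the claim fails at x = 8, this value is a counterexample.

Answer: Yes, x = 8 is a counterexample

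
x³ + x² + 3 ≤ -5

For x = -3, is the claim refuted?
Substitute x = -3 into the relation:
x = -3: LHS = (-3)³ + (-3)² + 3 = -15; -15 ≤ -5 — holds

The claim holds here, so x = -3 is not a counterexample. (A counterexample exists elsewhere, e.g. x = 0.)

Answer: No, x = -3 is not a counterexample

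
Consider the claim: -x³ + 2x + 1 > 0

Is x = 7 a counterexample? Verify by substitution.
Substitute x = 7 into the relation:
x = 7: LHS = -7³ + 2·7 + 1 = -328; -328 > 0 — FAILS

Since the claim fails at x = 7, this value is a counterexample.

Answer: Yes, x = 7 is a counterexample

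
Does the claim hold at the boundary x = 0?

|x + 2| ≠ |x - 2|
x = 0: LHS = |0 + 2| = |2| = 2, RHS = |0 - 2| = |-2| = 2; 2 ≠ 2 — FAILS

The relation fails at x = 0, so x = 0 is a counterexample.

Answer: No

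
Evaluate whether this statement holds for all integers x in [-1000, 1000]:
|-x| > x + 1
The claim fails at x = 0:
x = 0: LHS = |-0| = |0| = 0, RHS = 0 + 1 = 1; 0 > 1 — FAILS

Because a single integer refutes it, the statement is false.

Answer: False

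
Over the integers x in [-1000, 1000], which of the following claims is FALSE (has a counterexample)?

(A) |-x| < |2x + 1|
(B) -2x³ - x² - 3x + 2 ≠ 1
(A) x = -1: LHS = |-(-1)| = |1| = 1, RHS = |2·(-1) + 1| = |-1| = 1; 1 < 1 — FAILS

(B) Track d = LHS − RHS over the integers in [-1000, 1000]. Equality would need d = 0, but d changes sign only between consecutive integers, jumping over 0:
x = 0: LHS = -2·0³ - 0² - 3·0 + 2 = 2; 2 ≠ 1 — holds  (d = 1)
x = 1: LHS = -2·1³ - 1² - 3·1 + 2 = -4; -4 ≠ 1 — holds  (d = -5)
Away from these crossings d keeps a constant sign, and checking every integer in [-1000, 1000] confirms d ≠ 0 throughout. Hence the two sides are never equal, so the relation holds for every integer in [-1000, 1000].

Only (A) has a counterexample.

Answer: A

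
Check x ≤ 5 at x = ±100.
x = 100: 100 ≤ 5 — FAILS
x = -100: -100 ≤ 5 — holds

Answer: Partially: fails for x = 100, holds for x = -100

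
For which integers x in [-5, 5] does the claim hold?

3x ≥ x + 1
Holds for: {1, 2, 3, 4, 5}
Fails for: {-5, -4, -3, -2, -1, 0}

Answer: {1, 2, 3, 4, 5}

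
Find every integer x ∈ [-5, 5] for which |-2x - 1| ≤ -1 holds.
An absolute value is never negative, so the left side is ≥ 0 for every x, while the right side is -1. Tightest case in [-5, 5] is x = 0:
x = 0: LHS = |-2·0 - 1| = |-1| = 1; 1 ≤ -1 — FAILS
Hence LHS − RHS is never zero or negative, i.e. LHS > RHS throughout, so the claimed relation (≤) fails for every integer in [-5, 5].

Answer: None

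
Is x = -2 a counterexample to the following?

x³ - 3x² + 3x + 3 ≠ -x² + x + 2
Substitute x = -2 into the relation:
x = -2: LHS = (-2)³ - 3·(-2)² + 3·(-2) + 3 = -23, RHS = -(-2)² + (-2) + 2 = -4; -23 ≠ -4 — holds

The relation holds at x = -2, so it is not a counterexample.

Answer: No, x = -2 is not a counterexample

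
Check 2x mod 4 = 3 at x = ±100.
x = 100: LHS = (2·100) mod 4 = 200 mod 4 = 0; 0 = 3 — FAILS
x = -100: LHS = (2·(-100)) mod 4 = (-200) mod 4 = 0; 0 = 3 — FAILS

Answer: No, fails for both x = 100 and x = -100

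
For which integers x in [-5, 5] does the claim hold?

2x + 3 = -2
Track d = LHS − RHS over the integers in [-5, 5]. Equality would need d = 0, but d changes sign only between consecutive integers, jumping over 0:
x = -3: LHS = 2·(-3) + 3 = -3; -3 = -2 — FAILS  (d = -1)
x = -2: LHS = 2·(-2) + 3 = -1; -1 = -2 — FAILS  (d = 1)
Away from these crossings d keeps a constant sign, and checking every integer in [-5, 5] confirms d ≠ 0 throughout. Hence the two sides are never equal, so the claimed relation (=) fails for every integer in [-5, 5].

Answer: None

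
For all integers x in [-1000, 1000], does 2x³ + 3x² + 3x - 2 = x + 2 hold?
The claim fails at x = 0:
x = 0: LHS = 2·0³ + 3·0² + 3·0 - 2 = -2, RHS = 0 + 2 = 2; -2 = 2 — FAILS

Because a single integer refutes it, the statement is false.

Answer: False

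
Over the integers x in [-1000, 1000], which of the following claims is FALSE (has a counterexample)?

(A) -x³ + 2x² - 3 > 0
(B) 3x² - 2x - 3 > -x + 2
(A) x = 0: LHS = -0³ + 2·0² - 3 = -3; -3 > 0 — FAILS
(B) x = 0: LHS = 3·0² - 2·0 - 3 = -3, RHS = -0 + 2 = 2; -3 > 2 — FAILS

Answer: Both A and B are false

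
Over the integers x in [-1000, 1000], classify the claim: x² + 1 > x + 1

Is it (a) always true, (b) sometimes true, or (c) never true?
Holds at x = -1: LHS = (-1)² + 1 = 2, RHS = (-1) + 1 = 0; 2 > 0 — holds
Fails at x = 0: LHS = 0² + 1 = 1, RHS = 0 + 1 = 1; 1 > 1 — FAILS
It is satisfied by some integers in the range but not all.

Answer: Sometimes true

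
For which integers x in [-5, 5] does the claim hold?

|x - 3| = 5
Holds for: {-2}
Fails for: {-5, -4, -3, -1, 0, 1, 2, 3, 4, 5}

Answer: {-2}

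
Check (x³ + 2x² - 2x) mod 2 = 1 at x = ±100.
x = 100: LHS = (100³ + 2·100² - 2·100) mod 2 = 1019800 mod 2 = 0; 0 = 1 — FAILS
x = -100: LHS = ((-100)³ + 2·(-100)² - 2·(-100)) mod 2 = (-979800) mod 2 = 0; 0 = 1 — FAILS

Answer: No, fails for both x = 100 and x = -100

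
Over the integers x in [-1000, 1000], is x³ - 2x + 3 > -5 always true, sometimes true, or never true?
Holds at x = 0: LHS = 0³ - 2·0 + 3 = 3; 3 > -5 — holds
Fails at x = -3: LHS = (-3)³ - 2·(-3) + 3 = -18; -18 > -5 — FAILS
It is satisfied by some integers in the range but not all.

Answer: Sometimes true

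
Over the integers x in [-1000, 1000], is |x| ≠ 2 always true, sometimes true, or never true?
Holds at x = 0: LHS = |0| = 0; 0 ≠ 2 — holds
Fails at x = 2: LHS = |2| = 2; 2 ≠ 2 — FAILS
It is satisfied by some integers in the range but not all.

Answer: Sometimes true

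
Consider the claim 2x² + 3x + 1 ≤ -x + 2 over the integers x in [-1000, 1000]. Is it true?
The claim fails at x = 1:
x = 1: LHS = 2·1² + 3·1 + 1 = 6, RHS = -1 + 2 = 1; 6 ≤ 1 — FAILS

Because a single integer refutes it, the statement is false.

Answer: False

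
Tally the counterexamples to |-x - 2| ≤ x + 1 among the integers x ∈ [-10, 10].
Counterexamples in [-10, 10]: {-10, -9, -8, -7, -6, -5, -4, -3, -2, -1, 0, 1, 2, 3, 4, 5, 6, 7, 8, 9, 10}.

Counting them gives 21 values.

Answer: 21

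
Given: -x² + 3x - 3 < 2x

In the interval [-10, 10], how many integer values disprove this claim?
Over all integers in [-10, 10], LHS − RHS is largest at x = 0, where it equals -3:
x = 0: LHS = -0² + 3·0 - 3 = -3, RHS = 2·0 = 0; -3 < 0 — holds
At the ends of the range:
x = -10: LHS = -(-10)² + 3·(-10) - 3 = -133, RHS = 2·(-10) = -20; -133 < -20 — holds
x = 10: LHS = -10² + 3·10 - 3 = -73, RHS = 2·10 = 20; -73 < 20 — holds
Hence LHS − RHS is never zero or positive, i.e. LHS < RHS throughout, so the relation holds for every integer in [-10, 10].

No counterexample appears in that range.

Answer: 0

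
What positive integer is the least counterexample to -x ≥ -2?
Testing positive integers:
x = 1: -1 ≥ -2 — holds
x = 2: -2 ≥ -2 — holds
x = 3: -3 ≥ -2 — FAILS  ← smallest positive counterexample

Answer: x = 3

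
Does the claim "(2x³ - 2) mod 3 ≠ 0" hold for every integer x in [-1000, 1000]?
The claim fails at x = 1:
x = 1: LHS = (2·1³ - 2) mod 3 = 0 mod 3 = 0; 0 ≠ 0 — FAILS

Because a single integer refutes it, the statement is false.

Answer: False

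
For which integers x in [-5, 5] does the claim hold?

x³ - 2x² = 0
Holds for: {0, 2}
Fails for: {-5, -4, -3, -2, -1, 1, 3, 4, 5}

Answer: {0, 2}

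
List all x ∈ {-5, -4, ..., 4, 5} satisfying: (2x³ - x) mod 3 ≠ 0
Holds for: {-5, -4, -2, -1, 1, 2, 4, 5}
Fails for: {-3, 0, 3}

Answer: {-5, -4, -2, -1, 1, 2, 4, 5}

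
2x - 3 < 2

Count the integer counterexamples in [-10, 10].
Counterexamples in [-10, 10]: {3, 4, 5, 6, 7, 8, 9, 10}.

Counting them gives 8 values.

Answer: 8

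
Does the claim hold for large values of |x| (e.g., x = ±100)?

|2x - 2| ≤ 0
x = 100: LHS = |2·100 - 2| = |198| = 198; 198 ≤ 0 — FAILS
x = -100: LHS = |2·(-100) - 2| = |-202| = 202; 202 ≤ 0 — FAILS

Answer: No, fails for both x = 100 and x = -100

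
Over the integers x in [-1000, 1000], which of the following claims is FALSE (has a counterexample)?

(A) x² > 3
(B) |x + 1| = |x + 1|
(A) x = 0: LHS = 0² = 0; 0 > 3 — FAILS

(B) LHS − RHS = 0 at every integer in [-1000, 1000]; the two sides always agree. For instance:
x = -1000: LHS = |(-1000) + 1| = |-999| = 999, RHS = |(-1000) + 1| = |-999| = 999; 999 = 999 — holds
x = 0: LHS = |0 + 1| = |1| = 1, RHS = |0 + 1| = |1| = 1; 1 = 1 — holds
x = 1000: LHS = |1000 + 1| = |1001| = 1001, RHS = |1000 + 1| = |1001| = 1001; 1001 = 1001 — holds
The sides are never unequal, so the relation holds for every integer in [-1000, 1000].

Only (A) has a counterexample.

Answer: A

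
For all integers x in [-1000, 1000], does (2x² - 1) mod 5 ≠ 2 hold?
The claim fails at x = 2:
x = 2: LHS = (2·2² - 1) mod 5 = 7 mod 5 = 2; 2 ≠ 2 — FAILS

Because a single integer refutes it, the statement is false.

Answer: False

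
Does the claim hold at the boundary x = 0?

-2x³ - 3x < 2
x = 0: LHS = -2·0³ - 3·0 = 0; 0 < 2 — holds

The relation is satisfied at x = 0.

Answer: Yes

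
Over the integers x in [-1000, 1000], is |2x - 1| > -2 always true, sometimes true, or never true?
An absolute value is never negative, so the left side is ≥ 0 for every x, while the right side is -2. Tightest case in [-1000, 1000] is x = 0:
x = 0: LHS = |2·0 - 1| = |-1| = 1; 1 > -2 — holds
Hence LHS − RHS is never zero or negative, i.e. LHS > RHS throughout, so the relation holds for every integer in [-1000, 1000].

No counterexample exists.

Answer: Always true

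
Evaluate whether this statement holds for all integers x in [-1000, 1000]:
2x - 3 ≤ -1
The claim fails at x = 2:
x = 2: LHS = 2·2 - 3 = 1; 1 ≤ -1 — FAILS

Because a single integer refutes it, the statement is false.

Answer: False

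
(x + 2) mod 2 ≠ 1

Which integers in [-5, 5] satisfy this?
Holds for: {-4, -2, 0, 2, 4}
Fails for: {-5, -3, -1, 1, 3, 5}

Answer: {-4, -2, 0, 2, 4}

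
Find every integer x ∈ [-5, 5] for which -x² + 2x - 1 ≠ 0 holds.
Holds for: {-5, -4, -3, -2, -1, 0, 2, 3, 4, 5}
Fails for: {1}

Answer: {-5, -4, -3, -2, -1, 0, 2, 3, 4, 5}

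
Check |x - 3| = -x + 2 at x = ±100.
x = 100: LHS = |100 - 3| = |97| = 97, RHS = -100 + 2 = -98; 97 = -98 — FAILS
x = -100: LHS = |(-100) - 3| = |-103| = 103, RHS = -(-100) + 2 = 102; 103 = 102 — FAILS

Answer: No, fails for both x = 100 and x = -100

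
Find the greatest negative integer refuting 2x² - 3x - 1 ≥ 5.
Testing negative integers from -1 downward:
x = -1: LHS = 2·(-1)² - 3·(-1) - 1 = 4; 4 ≥ 5 — FAILS  ← closest negative counterexample to 0

Answer: x = -1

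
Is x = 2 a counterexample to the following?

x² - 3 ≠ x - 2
Substitute x = 2 into the relation:
x = 2: LHS = 2² - 3 = 1, RHS = 2 - 2 = 0; 1 ≠ 0 — holds

The relation holds at x = 2, so it is not a counterexample.

Answer: No, x = 2 is not a counterexample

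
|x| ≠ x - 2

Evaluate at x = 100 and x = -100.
x = 100: LHS = |100| = 100, RHS = 100 - 2 = 98; 100 ≠ 98 — holds
x = -100: LHS = |-100| = 100, RHS = (-100) - 2 = -102; 100 ≠ -102 — holds

Answer: Yes, holds for both x = 100 and x = -100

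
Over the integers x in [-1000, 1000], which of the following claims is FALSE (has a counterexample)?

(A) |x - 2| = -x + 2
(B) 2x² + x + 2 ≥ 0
(A) x = 3: LHS = |3 - 2| = |1| = 1, RHS = -3 + 2 = -1; 1 = -1 — FAILS

(B) Over all integers in [-1000, 1000], LHS − RHS is smallest at x = 0, where it equals 2:
x = 0: LHS = 2·0² + 0 + 2 = 2; 2 ≥ 0 — holds
At the ends of the range:
x = -1000: LHS = 2·(-1000)² + (-1000) + 2 = 1999002; 1999002 ≥ 0 — holds
x = 1000: LHS = 2·1000² + 1000 + 2 = 2001002; 2001002 ≥ 0 — holds
Hence LHS − RHS is never negative, i.e. LHS ≥ RHS throughout, so the relation holds for every integer in [-1000, 1000].

Only (A) has a counterexample.

Answer: A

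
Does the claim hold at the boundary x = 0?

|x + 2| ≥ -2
x = 0: LHS = |0 + 2| = |2| = 2; 2 ≥ -2 — holds

The relation is satisfied at x = 0.

Answer: Yes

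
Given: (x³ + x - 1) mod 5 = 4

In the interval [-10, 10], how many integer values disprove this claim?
Counterexamples in [-10, 10]: {-9, -6, -4, -1, 1, 4, 6, 9}.

Counting them gives 8 values.

Answer: 8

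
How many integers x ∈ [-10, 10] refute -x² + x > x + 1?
Counterexamples in [-10, 10]: {-10, -9, -8, -7, -6, -5, -4, -3, -2, -1, 0, 1, 2, 3, 4, 5, 6, 7, 8, 9, 10}.

Counting them gives 21 values.

Answer: 21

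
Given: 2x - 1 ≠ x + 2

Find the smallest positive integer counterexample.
Testing positive integers:
x = 1: LHS = 2·1 - 1 = 1, RHS = 1 + 2 = 3; 1 ≠ 3 — holds
x = 2: LHS = 2·2 - 1 = 3, RHS = 2 + 2 = 4; 3 ≠ 4 — holds
x = 3: LHS = 2·3 - 1 = 5, RHS = 3 + 2 = 5; 5 ≠ 5 — FAILS  ← smallest positive counterexample

Answer: x = 3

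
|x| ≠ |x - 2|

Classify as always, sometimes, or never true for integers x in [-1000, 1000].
Holds at x = 0: LHS = |0| = 0, RHS = |0 - 2| = |-2| = 2; 0 ≠ 2 — holds
Fails at x = 1: LHS = |1| = 1, RHS = |1 - 2| = |-1| = 1; 1 ≠ 1 — FAILS
It is satisfied by some integers in the range but not all.

Answer: Sometimes true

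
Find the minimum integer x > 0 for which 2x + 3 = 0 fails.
Testing positive integers:
x = 1: LHS = 2·1 + 3 = 5; 5 = 0 — FAILS  ← smallest positive counterexample

Answer: x = 1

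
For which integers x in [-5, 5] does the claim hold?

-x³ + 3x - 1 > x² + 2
Holds for: {-5, -4, -3}
Fails for: {-2, -1, 0, 1, 2, 3, 4, 5}

Answer: {-5, -4, -3}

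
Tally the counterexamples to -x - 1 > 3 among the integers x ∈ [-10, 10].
Counterexamples in [-10, 10]: {-4, -3, -2, -1, 0, 1, 2, 3, 4, 5, 6, 7, 8, 9, 10}.

Counting them gives 15 values.

Answer: 15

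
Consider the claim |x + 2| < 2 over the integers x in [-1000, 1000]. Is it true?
The claim fails at x = 0:
x = 0: LHS = |0 + 2| = |2| = 2; 2 < 2 — FAILS

Because a single integer refutes it, the statement is false.

Answer: False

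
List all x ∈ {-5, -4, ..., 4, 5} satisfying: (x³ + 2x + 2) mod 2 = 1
Holds for: {-5, -3, -1, 1, 3, 5}
Fails for: {-4, -2, 0, 2, 4}

Answer: {-5, -3, -1, 1, 3, 5}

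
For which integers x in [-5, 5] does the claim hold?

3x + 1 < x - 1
Holds for: {-5, -4, -3, -2}
Fails for: {-1, 0, 1, 2, 3, 4, 5}

Answer: {-5, -4, -3, -2}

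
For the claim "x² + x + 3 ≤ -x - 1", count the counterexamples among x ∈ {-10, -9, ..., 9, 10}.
Counterexamples in [-10, 10]: {-10, -9, -8, -7, -6, -5, -4, -3, -2, -1, 0, 1, 2, 3, 4, 5, 6, 7, 8, 9, 10}.

Counting them gives 21 values.

Answer: 21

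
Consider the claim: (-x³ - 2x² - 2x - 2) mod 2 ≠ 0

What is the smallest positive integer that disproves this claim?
Testing positive integers:
x = 1: LHS = (-1³ - 2·1² - 2·1 - 2) mod 2 = (-7) mod 2 = 1; 1 ≠ 0 — holds
x = 2: LHS = (-2³ - 2·2² - 2·2 - 2) mod 2 = (-22) mod 2 = 0; 0 ≠ 0 — FAILS  ← smallest positive counterexample

Answer: x = 2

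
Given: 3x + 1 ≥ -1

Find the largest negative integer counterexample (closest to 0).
Testing negative integers from -1 downward:
x = -1: LHS = 3·(-1) + 1 = -2; -2 ≥ -1 — FAILS  ← closest negative counterexample to 0

Answer: x = -1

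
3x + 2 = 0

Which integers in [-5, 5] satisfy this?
Track d = LHS − RHS over the integers in [-5, 5]. Equality would need d = 0, but d changes sign only between consecutive integers, jumping over 0:
x = -1: LHS = 3·(-1) + 2 = -1; -1 = 0 — FAILS  (d = -1)
x = 0: LHS = 3·0 + 2 = 2; 2 = 0 — FAILS  (d = 2)
Away from these crossings d keeps a constant sign, and checking every integer in [-5, 5] confirms d ≠ 0 throughout. Hence the two sides are never equal, so the claimed relation (=) fails for every integer in [-5, 5].

Answer: None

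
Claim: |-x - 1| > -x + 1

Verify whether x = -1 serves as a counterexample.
Substitute x = -1 into the relation:
x = -1: LHS = |-(-1) - 1| = |0| = 0, RHS = -(-1) + 1 = 2; 0 > 2 — FAILS

Since the claim fails at x = -1, this value is a counterexample.

Answer: Yes, x = -1 is a counterexample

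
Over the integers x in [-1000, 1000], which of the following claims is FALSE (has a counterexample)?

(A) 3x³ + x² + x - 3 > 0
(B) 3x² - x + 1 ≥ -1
(A) x = 0: LHS = 3·0³ + 0² + 0 - 3 = -3; -3 > 0 — FAILS

(B) Over all integers in [-1000, 1000], LHS − RHS is smallest at x = 0, where it equals 2:
x = 0: LHS = 3·0² - 0 + 1 = 1; 1 ≥ -1 — holds
At the ends of the range:
x = -1000: LHS = 3·(-1000)² - (-1000) + 1 = 3001001; 3001001 ≥ -1 — holds
x = 1000: LHS = 3·1000² - 1000 + 1 = 2999001; 2999001 ≥ -1 — holds
Hence LHS − RHS is never negative, i.e. LHS ≥ RHS throughout, so the relation holds for every integer in [-1000, 1000].

Only (A) has a counterexample.

Answer: A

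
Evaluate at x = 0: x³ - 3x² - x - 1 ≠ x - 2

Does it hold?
x = 0: LHS = 0³ - 3·0² - 0 - 1 = -1, RHS = 0 - 2 = -2; -1 ≠ -2 — holds

The relation is satisfied at x = 0.

Answer: Yes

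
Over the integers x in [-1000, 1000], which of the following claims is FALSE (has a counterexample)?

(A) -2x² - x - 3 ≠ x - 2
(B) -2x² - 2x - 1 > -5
(A) Over all integers in [-1000, 1000], LHS − RHS is always negative; it is closest to 0 at x = 0, where it equals -1:
x = 0: LHS = -2·0² - 0 - 3 = -3, RHS = 0 - 2 = -2; -3 ≠ -2 — holds
At the ends of the range:
x = -1000: LHS = -2·(-1000)² - (-1000) - 3 = -1999003, RHS = (-1000) - 2 = -1002; -1999003 ≠ -1002 — holds
x = 1000: LHS = -2·1000² - 1000 - 3 = -2001003, RHS = 1000 - 2 = 998; -2001003 ≠ 998 — holds
Hence LHS − RHS is never 0, i.e. the two sides are never equal, so the relation holds for every integer in [-1000, 1000].

(B) x = 1: LHS = -2·1² - 2·1 - 1 = -5; -5 > -5 — FAILS

Only (B) has a counterexample.

Answer: B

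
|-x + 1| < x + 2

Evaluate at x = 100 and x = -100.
x = 100: LHS = |-100 + 1| = |-99| = 99, RHS = 100 + 2 = 102; 99 < 102 — holds
x = -100: LHS = |-(-100) + 1| = |101| = 101, RHS = (-100) + 2 = -98; 101 < -98 — FAILS

Answer: Partially: holds for x = 100, fails for x = -100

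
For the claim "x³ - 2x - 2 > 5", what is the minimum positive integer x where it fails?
Testing positive integers:
x = 1: LHS = 1³ - 2·1 - 2 = -3; -3 > 5 — FAILS  ← smallest positive counterexample

Answer: x = 1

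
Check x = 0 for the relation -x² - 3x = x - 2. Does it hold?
x = 0: LHS = -0² - 3·0 = 0, RHS = 0 - 2 = -2; 0 = -2 — FAILS

The relation fails at x = 0, so x = 0 is a counterexample.

Answer: No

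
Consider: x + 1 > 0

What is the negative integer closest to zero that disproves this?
Testing negative integers from -1 downward:
x = -1: LHS = (-1) + 1 = 0; 0 > 0 — FAILS  ← closest negative counterexample to 0

Answer: x = -1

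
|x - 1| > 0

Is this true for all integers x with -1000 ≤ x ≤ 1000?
The claim fails at x = 1:
x = 1: LHS = |1 - 1| = |0| = 0; 0 > 0 — FAILS

Because a single integer refutes it, the statement is false.

Answer: False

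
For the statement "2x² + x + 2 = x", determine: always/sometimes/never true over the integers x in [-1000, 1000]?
Over all integers in [-1000, 1000], LHS − RHS is always positive; it is smallest at x = 0, where it equals 2:
x = 0: LHS = 2·0² + 0 + 2 = 2; 2 = 0 — FAILS
At the ends of the range:
x = -1000: LHS = 2·(-1000)² + (-1000) + 2 = 1999002; 1999002 = -1000 — FAILS
x = 1000: LHS = 2·1000² + 1000 + 2 = 2001002; 2001002 = 1000 — FAILS
Hence LHS − RHS is never 0, i.e. the two sides are never equal, so the claimed relation (=) fails for every integer in [-1000, 1000].

No integer in the range satisfies it.

Answer: Never true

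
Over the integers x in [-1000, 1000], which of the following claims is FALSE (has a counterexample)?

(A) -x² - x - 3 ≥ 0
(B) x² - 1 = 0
(A) x = 0: LHS = -0² - 0 - 3 = -3; -3 ≥ 0 — FAILS
(B) x = 0: LHS = 0² - 1 = -1; -1 = 0 — FAILS

Answer: Both A and B are false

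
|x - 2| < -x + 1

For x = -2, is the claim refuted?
Substitute x = -2 into the relation:
x = -2: LHS = |(-2) - 2| = |-4| = 4, RHS = -(-2) + 1 = 3; 4 < 3 — FAILS

Since the claim fails at x = -2, this value is a counterexample.

Answer: Yes, x = -2 is a counterexample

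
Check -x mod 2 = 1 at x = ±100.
x = 100: LHS = (-100) mod 2 = 0; 0 = 1 — FAILS
x = -100: LHS = (-(-100)) mod 2 = 100 mod 2 = 0; 0 = 1 — FAILS

Answer: No, fails for both x = 100 and x = -100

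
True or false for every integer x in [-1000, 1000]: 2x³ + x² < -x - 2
The claim fails at x = 0:
x = 0: LHS = 2·0³ + 0² = 0, RHS = -0 - 2 = -2; 0 < -2 — FAILS

Because a single integer refutes it, the statement is false.

Answer: False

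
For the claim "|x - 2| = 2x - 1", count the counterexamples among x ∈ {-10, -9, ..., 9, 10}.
Counterexamples in [-10, 10]: {-10, -9, -8, -7, -6, -5, -4, -3, -2, -1, 0, 2, 3, 4, 5, 6, 7, 8, 9, 10}.

Counting them gives 20 values.

Answer: 20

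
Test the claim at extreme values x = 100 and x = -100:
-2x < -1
x = 100: LHS = -2·100 = -200; -200 < -1 — holds
x = -100: LHS = -2·(-100) = 200; 200 < -1 — FAILS

Answer: Partially: holds for x = 100, fails for x = -100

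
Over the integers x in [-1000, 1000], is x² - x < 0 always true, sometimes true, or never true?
Over all integers in [-1000, 1000], LHS − RHS is smallest at x = 0, where it equals 0:
x = 0: LHS = 0² - 0 = 0; 0 < 0 — FAILS
At the ends of the range:
x = -1000: LHS = (-1000)² - (-1000) = 1001000; 1001000 < 0 — FAILS
x = 1000: LHS = 1000² - 1000 = 999000; 999000 < 0 — FAILS
Hence LHS − RHS is never negative, i.e. LHS ≥ RHS throughout, so the claimed relation (<) fails for every integer in [-1000, 1000].

No integer in the range satisfies it.

Answer: Never true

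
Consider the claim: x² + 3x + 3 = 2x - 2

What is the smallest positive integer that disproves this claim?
Testing positive integers:
x = 1: LHS = 1² + 3·1 + 3 = 7, RHS = 2·1 - 2 = 0; 7 = 0 — FAILS  ← smallest positive counterexample

Answer: x = 1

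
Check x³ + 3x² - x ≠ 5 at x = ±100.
x = 100: LHS = 100³ + 3·100² - 100 = 1029900; 1029900 ≠ 5 — holds
x = -100: LHS = (-100)³ + 3·(-100)² - (-100) = -969900; -969900 ≠ 5 — holds

Answer: Yes, holds for both x = 100 and x = -100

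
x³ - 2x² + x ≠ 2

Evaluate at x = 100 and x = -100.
x = 100: LHS = 100³ - 2·100² + 100 = 980100; 980100 ≠ 2 — holds
x = -100: LHS = (-100)³ - 2·(-100)² + (-100) = -1020100; -1020100 ≠ 2 — holds

Answer: Yes, holds for both x = 100 and x = -100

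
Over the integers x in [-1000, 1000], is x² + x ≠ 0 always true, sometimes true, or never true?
Holds at x = 1: LHS = 1² + 1 = 2; 2 ≠ 0 — holds
Fails at x = 0: LHS = 0² + 0 = 0; 0 ≠ 0 — FAILS
It is satisfied by some integers in the range but not all.

Answer: Sometimes true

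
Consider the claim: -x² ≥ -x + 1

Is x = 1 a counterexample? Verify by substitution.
Substitute x = 1 into the relation:
x = 1: LHS = -1² = -1, RHS = -1 + 1 = 0; -1 ≥ 0 — FAILS

Since the claim fails at x = 1, this value is a counterexample.

Answer: Yes, x = 1 is a counterexample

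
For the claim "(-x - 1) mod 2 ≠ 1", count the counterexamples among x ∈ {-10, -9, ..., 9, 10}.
Counterexamples in [-10, 10]: {-10, -8, -6, -4, -2, 0, 2, 4, 6, 8, 10}.

Counting them gives 11 values.

Answer: 11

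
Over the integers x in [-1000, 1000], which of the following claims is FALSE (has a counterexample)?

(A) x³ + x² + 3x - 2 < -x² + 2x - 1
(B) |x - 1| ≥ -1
(A) x = 1: LHS = 1³ + 1² + 3·1 - 2 = 3, RHS = -1² + 2·1 - 1 = 0; 3 < 0 — FAILS

(B) An absolute value is never negative, so the left side is ≥ 0 for every x, while the right side is -1. Tightest case in [-1000, 1000] is x = 1:
x = 1: LHS = |1 - 1| = |0| = 0; 0 ≥ -1 — holds
Hence LHS − RHS is never negative, i.e. LHS ≥ RHS throughout, so the relation holds for every integer in [-1000, 1000].

Only (A) has a counterexample.

Answer: A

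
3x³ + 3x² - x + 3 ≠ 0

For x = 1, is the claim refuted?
Substitute x = 1 into the relation:
x = 1: LHS = 3·1³ + 3·1² - 1 + 3 = 8; 8 ≠ 0 — holds

The relation holds at x = 1, so it is not a counterexample.

Answer: No, x = 1 is not a counterexample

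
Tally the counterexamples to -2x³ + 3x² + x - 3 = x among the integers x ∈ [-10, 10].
Counterexamples in [-10, 10]: {-10, -9, -8, -7, -6, -5, -4, -3, -2, -1, 0, 1, 2, 3, 4, 5, 6, 7, 8, 9, 10}.

Counting them gives 21 values.

Answer: 21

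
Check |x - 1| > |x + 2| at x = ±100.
x = 100: LHS = |100 - 1| = |99| = 99, RHS = |100 + 2| = |102| = 102; 99 > 102 — FAILS
x = -100: LHS = |(-100) - 1| = |-101| = 101, RHS = |(-100) + 2| = |-98| = 98; 101 > 98 — holds

Answer: Partially: fails for x = 100, holds for x = -100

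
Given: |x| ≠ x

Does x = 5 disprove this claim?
Substitute x = 5 into the relation:
x = 5: LHS = |5| = 5; 5 ≠ 5 — FAILS

Since the claim fails at x = 5, this value is a counterexample.

Answer: Yes, x = 5 is a counterexample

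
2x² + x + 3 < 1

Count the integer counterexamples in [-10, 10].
Counterexamples in [-10, 10]: {-10, -9, -8, -7, -6, -5, -4, -3, -2, -1, 0, 1, 2, 3, 4, 5, 6, 7, 8, 9, 10}.

Counting them gives 21 values.

Answer: 21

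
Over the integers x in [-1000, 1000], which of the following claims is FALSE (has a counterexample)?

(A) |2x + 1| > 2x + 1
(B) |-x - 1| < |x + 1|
(A) x = 0: LHS = |2·0 + 1| = |1| = 1, RHS = 2·0 + 1 = 1; 1 > 1 — FAILS
(B) x = 0: LHS = |-0 - 1| = |-1| = 1, RHS = |0 + 1| = |1| = 1; 1 < 1 — FAILS

Answer: Both A and B are false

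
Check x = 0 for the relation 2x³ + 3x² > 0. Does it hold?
x = 0: LHS = 2·0³ + 3·0² = 0; 0 > 0 — FAILS

The relation fails at x = 0, so x = 0 is a counterexample.

Answer: No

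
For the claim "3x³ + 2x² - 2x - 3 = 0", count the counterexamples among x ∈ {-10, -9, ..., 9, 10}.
Counterexamples in [-10, 10]: {-10, -9, -8, -7, -6, -5, -4, -3, -2, -1, 0, 2, 3, 4, 5, 6, 7, 8, 9, 10}.

Counting them gives 20 values.

Answer: 20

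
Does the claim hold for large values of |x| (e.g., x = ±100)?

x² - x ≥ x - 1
x = 100: LHS = 100² - 100 = 9900, RHS = 100 - 1 = 99; 9900 ≥ 99 — holds
x = -100: LHS = (-100)² - (-100) = 10100, RHS = (-100) - 1 = -101; 10100 ≥ -101 — holds

Answer: Yes, holds for both x = 100 and x = -100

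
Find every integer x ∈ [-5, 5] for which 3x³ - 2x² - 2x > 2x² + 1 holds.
Holds for: {2, 3, 4, 5}
Fails for: {-5, -4, -3, -2, -1, 0, 1}

Answer: {2, 3, 4, 5}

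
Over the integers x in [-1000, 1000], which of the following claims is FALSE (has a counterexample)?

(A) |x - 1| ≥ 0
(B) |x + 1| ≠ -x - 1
(A) An absolute value is never negative, so the left side is ≥ 0 for every x, while the right side is 0. Tightest case in [-1000, 1000] is x = 1:
x = 1: LHS = |1 - 1| = |0| = 0; 0 ≥ 0 — holds
Hence LHS − RHS is never negative, i.e. LHS ≥ RHS throughout, so the relation holds for every integer in [-1000, 1000].

(B) x = -1: LHS = |(-1) + 1| = |0| = 0, RHS = -(-1) - 1 = 0; 0 ≠ 0 — FAILS

Only (B) has a counterexample.

Answer: B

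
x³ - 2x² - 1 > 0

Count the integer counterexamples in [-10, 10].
Counterexamples in [-10, 10]: {-10, -9, -8, -7, -6, -5, -4, -3, -2, -1, 0, 1, 2}.

Counting them gives 13 values.

Answer: 13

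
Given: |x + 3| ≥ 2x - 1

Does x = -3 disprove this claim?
Substitute x = -3 into the relation:
x = -3: LHS = |(-3) + 3| = |0| = 0, RHS = 2·(-3) - 1 = -7; 0 ≥ -7 — holds

The claim holds here, so x = -3 is not a counterexample. (A counterexample exists elsewhere, e.g. x = 5.)

Answer: No, x = -3 is not a counterexample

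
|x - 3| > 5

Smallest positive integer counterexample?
Testing positive integers:
x = 1: LHS = |1 - 3| = |-2| = 2; 2 > 5 — FAILS  ← smallest positive counterexample

Answer: x = 1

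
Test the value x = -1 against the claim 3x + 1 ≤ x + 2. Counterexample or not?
Substitute x = -1 into the relation:
x = -1: LHS = 3·(-1) + 1 = -2, RHS = (-1) + 2 = 1; -2 ≤ 1 — holds

The claim holds here, so x = -1 is not a counterexample. (A counterexample exists elsewhere, e.g. x = 1.)

Answer: No, x = -1 is not a counterexample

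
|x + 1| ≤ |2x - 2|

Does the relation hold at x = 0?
x = 0: LHS = |0 + 1| = |1| = 1, RHS = |2·0 - 2| = |-2| = 2; 1 ≤ 2 — holds

The relation is satisfied at x = 0.

Answer: Yes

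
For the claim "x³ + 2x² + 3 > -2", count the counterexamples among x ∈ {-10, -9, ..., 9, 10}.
Counterexamples in [-10, 10]: {-10, -9, -8, -7, -6, -5, -4, -3}.

Counting them gives 8 values.

Answer: 8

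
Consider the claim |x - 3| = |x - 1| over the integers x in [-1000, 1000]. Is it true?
The claim fails at x = 0:
x = 0: LHS = |0 - 3| = |-3| = 3, RHS = |0 - 1| = |-1| = 1; 3 = 1 — FAILS

Because a single integer refutes it, the statement is false.

Answer: False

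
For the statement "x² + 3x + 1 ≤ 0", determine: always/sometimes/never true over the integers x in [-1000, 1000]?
Holds at x = -1: LHS = (-1)² + 3·(-1) + 1 = -1; -1 ≤ 0 — holds
Fails at x = 0: LHS = 0² + 3·0 + 1 = 1; 1 ≤ 0 — FAILS
It is satisfied by some integers in the range but not all.

Answer: Sometimes true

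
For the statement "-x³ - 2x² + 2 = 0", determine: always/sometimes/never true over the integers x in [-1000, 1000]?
Track d = LHS − RHS over the integers in [-1000, 1000]. Equality would need d = 0, but d changes sign only between consecutive integers, jumping over 0:
x = 0: LHS = -0³ - 2·0² + 2 = 2; 2 = 0 — FAILS  (d = 2)
x = 1: LHS = -1³ - 2·1² + 2 = -1; -1 = 0 — FAILS  (d = -1)
Away from these crossings d keeps a constant sign, and checking every integer in [-1000, 1000] confirms d ≠ 0 throughout. Hence the two sides are never equal, so the claimed relation (=) fails for every integer in [-1000, 1000].

No integer in the range satisfies it.

Answer: Never true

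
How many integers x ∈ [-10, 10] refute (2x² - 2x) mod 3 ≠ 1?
Counterexamples in [-10, 10]: {-10, -7, -4, -1, 2, 5, 8}.

Counting them gives 7 values.

Answer: 7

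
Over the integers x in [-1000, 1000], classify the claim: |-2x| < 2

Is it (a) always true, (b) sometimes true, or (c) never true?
Holds at x = 0: LHS = |-2·0| = |0| = 0; 0 < 2 — holds
Fails at x = 1: LHS = |-2·1| = |-2| = 2; 2 < 2 — FAILS
It is satisfied by some integers in the range but not all.

Answer: Sometimes true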